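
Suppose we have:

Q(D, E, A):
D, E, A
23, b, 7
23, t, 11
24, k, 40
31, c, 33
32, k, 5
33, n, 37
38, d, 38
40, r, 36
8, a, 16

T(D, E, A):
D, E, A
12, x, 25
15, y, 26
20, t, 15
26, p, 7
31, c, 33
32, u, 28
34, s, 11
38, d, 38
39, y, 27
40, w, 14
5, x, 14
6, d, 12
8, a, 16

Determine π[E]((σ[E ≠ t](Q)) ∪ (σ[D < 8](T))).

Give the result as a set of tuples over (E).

σ[E ≠ t]: keep tuples satisfying E ≠ t → {(23, b, 7), (24, k, 40), (31, c, 33), (32, k, 5), (33, n, 37), (38, d, 38), (40, r, 36), (8, a, 16)}
σ[D < 8]: keep tuples satisfying D < 8 → {(5, x, 14), (6, d, 12)}
Set union of the two operands is {(23, b, 7), (24, k, 40), (31, c, 33), (32, k, 5), (33, n, 37), (38, d, 38), (40, r, 36), (5, x, 14), (6, d, 12), (8, a, 16)}.
Keep only column(s) E (2 duplicate(s) eliminated): {a, b, c, d, k, n, r, x}

{a, b, c, d, k, n, r, x}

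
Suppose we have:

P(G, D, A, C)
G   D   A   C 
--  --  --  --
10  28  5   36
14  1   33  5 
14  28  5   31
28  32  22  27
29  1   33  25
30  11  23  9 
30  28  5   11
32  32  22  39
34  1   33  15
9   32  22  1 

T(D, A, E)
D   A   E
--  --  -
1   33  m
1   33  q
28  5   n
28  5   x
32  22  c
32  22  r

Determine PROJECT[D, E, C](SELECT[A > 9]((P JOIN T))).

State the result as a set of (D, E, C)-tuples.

Joining P and T on D, A yields {(10, 28, 5, 36, n), (10, 28, 5, 36, x), (14, 1, 33, 5, m), (14, 1, 33, 5, q), (14, 28, 5, 31, n), (14, 28, 5, 31, x), (28, 32, 22, 27, c), (28, 32, 22, 27, r), (29, 1, 33, 25, m), (29, 1, 33, 25, q), (30, 28, 5, 11, n), (30, 28, 5, 11, x), (32, 32, 22, 39, c), (32, 32, 22, 39, r), (34, 1, 33, 15, m), (34, 1, 33, 15, q), (9, 32, 22, 1, c), (9, 32, 22, 1, r)}.
Selection A > 9: {(14, 1, 33, 5, m), (14, 1, 33, 5, q), (28, 32, 22, 27, c), (28, 32, 22, 27, r), (29, 1, 33, 25, m), (29, 1, 33, 25, q), (32, 32, 22, 39, c), (32, 32, 22, 39, r), (34, 1, 33, 15, m), (34, 1, 33, 15, q), (9, 32, 22, 1, c), (9, 32, 22, 1, r)}
Keep only column(s) D, E, C: {(1, m, 15), (1, m, 25), (1, m, 5), (1, q, 15), (1, q, 25), (1, q, 5), (32, c, 1), (32, c, 27), (32, c, 39), (32, r, 1), (32, r, 27), (32, r, 39)}

{(1, m, 15), (1, m, 25), (1, m, 5), (1, q, 15), (1, q, 25), (1, q, 5), (32, c, 1), (32, c, 27), (32, c, 39), (32, r, 1), (32, r, 27), (32, r, 39)}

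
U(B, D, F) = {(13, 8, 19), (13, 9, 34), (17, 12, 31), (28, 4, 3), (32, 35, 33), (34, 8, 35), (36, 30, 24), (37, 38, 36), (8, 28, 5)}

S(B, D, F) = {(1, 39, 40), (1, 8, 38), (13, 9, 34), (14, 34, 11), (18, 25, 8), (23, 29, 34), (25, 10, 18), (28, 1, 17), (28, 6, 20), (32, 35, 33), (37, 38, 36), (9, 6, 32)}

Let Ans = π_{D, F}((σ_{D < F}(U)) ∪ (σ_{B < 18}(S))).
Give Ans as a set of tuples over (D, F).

{(12, 31), (34, 11), (39, 40), (6, 32), (8, 19), (8, 35), (8, 38), (9, 34)}

Selection D < F: {(13, 8, 19), (13, 9, 34), (17, 12, 31), (34, 8, 35)}
Selection B < 18: {(1, 39, 40), (1, 8, 38), (13, 9, 34), (14, 34, 11), (9, 6, 32)}
Union: {(13, 8, 19), (13, 9, 34), (17, 12, 31), (34, 8, 35)} with {(1, 39, 40), (1, 8, 38), (13, 9, 34), (14, 34, 11), (9, 6, 32)} → {(1, 39, 40), (1, 8, 38), (13, 8, 19), (13, 9, 34), (14, 34, 11), (17, 12, 31), (34, 8, 35), (9, 6, 32)}
π_{D, F} gives {(12, 31), (34, 11), (39, 40), (6, 32), (8, 19), (8, 35), (8, 38), (9, 34)}.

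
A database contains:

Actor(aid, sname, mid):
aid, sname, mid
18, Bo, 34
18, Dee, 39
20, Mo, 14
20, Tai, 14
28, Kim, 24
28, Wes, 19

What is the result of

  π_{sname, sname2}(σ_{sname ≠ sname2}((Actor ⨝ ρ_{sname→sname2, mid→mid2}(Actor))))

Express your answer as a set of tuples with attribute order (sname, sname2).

{(Bo, Dee), (Dee, Bo), (Kim, Wes), (Mo, Tai), (Tai, Mo), (Wes, Kim)}

ρ[sname→sname2, mid→mid2]: schema becomes (aid, sname2, mid2); tuples unchanged.
Actor ⋈ ρ_{sname→sname2, mid→mid2}(Actor) (natural join on aid): {(18, Bo, 34, Bo, 34), (18, Bo, 34, Dee, 39), (18, Dee, 39, Bo, 34), (18, Dee, 39, Dee, 39), (20, Mo, 14, Mo, 14), (20, Mo, 14, Tai, 14), (20, Tai, 14, Mo, 14), (20, Tai, 14, Tai, 14), (28, Kim, 24, Kim, 24), (28, Kim, 24, Wes, 19), (28, Wes, 19, Kim, 24), (28, Wes, 19, Wes, 19)}
Filtering on sname ≠ sname2 leaves {(18, Bo, 34, Dee, 39), (18, Dee, 39, Bo, 34), (20, Mo, 14, Tai, 14), (20, Tai, 14, Mo, 14), (28, Kim, 24, Wes, 19), (28, Wes, 19, Kim, 24)}.
Projecting to sname, sname2: {(Bo, Dee), (Dee, Bo), (Kim, Wes), (Mo, Tai), (Tai, Mo), (Wes, Kim)}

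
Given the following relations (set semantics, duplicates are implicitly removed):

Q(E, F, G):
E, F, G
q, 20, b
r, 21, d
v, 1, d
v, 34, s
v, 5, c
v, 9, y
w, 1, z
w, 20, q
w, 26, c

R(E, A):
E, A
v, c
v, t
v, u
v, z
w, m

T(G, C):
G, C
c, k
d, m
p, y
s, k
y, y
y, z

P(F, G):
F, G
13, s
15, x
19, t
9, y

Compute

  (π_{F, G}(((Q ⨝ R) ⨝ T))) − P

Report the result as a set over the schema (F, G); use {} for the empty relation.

Natural join on E: {(v, 1, d, c), (v, 1, d, t), (v, 1, d, u), (v, 1, d, z), (v, 34, s, c), (v, 34, s, t), (v, 34, s, u), (v, 34, s, z), (v, 5, c, c), (v, 5, c, t), (v, 5, c, u), (v, 5, c, z), (v, 9, y, c), (v, 9, y, t), (v, 9, y, u), (v, 9, y, z), (w, 1, z, m), (w, 20, q, m), (w, 26, c, m)}
Natural join on G: {(v, 1, d, c, m), (v, 1, d, t, m), (v, 1, d, u, m), (v, 1, d, z, m), (v, 34, s, c, k), (v, 34, s, t, k), (v, 34, s, u, k), (v, 34, s, z, k), (v, 5, c, c, k), (v, 5, c, t, k), (v, 5, c, u, k), (v, 5, c, z, k), (v, 9, y, c, y), (v, 9, y, c, z), (v, 9, y, t, y), (v, 9, y, t, z), (v, 9, y, u, y), (v, 9, y, u, z), (v, 9, y, z, y), (v, 9, y, z, z), (w, 26, c, m, k)}
Keep only column(s) F, G (16 duplicate(s) eliminated): {(1, d), (26, c), (34, s), (5, c), (9, y)}
Taking the difference: {(1, d), (26, c), (34, s), (5, c)}

{(1, d), (26, c), (34, s), (5, c)}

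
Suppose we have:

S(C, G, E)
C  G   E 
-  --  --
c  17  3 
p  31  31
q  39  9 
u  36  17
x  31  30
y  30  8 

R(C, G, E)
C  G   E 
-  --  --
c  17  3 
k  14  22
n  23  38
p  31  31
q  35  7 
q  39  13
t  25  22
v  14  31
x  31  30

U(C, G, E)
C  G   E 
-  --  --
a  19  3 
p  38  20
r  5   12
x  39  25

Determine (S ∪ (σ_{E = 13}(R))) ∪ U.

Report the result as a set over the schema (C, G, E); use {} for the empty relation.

σ[E = 13]: keep tuples satisfying E = 13 → {(q, 39, 13)}
Union: {(c, 17, 3), (p, 31, 31), (q, 39, 9), (u, 36, 17), (x, 31, 30), (y, 30, 8)} with {(q, 39, 13)} → {(c, 17, 3), (p, 31, 31), (q, 39, 13), (q, 39, 9), (u, 36, 17), (x, 31, 30), (y, 30, 8)}
Union: {(c, 17, 3), (p, 31, 31), (q, 39, 13), (q, 39, 9), (u, 36, 17), (x, 31, 30), (y, 30, 8)} with {(a, 19, 3), (p, 38, 20), (r, 5, 12), (x, 39, 25)} → {(a, 19, 3), (c, 17, 3), (p, 31, 31), (p, 38, 20), (q, 39, 13), (q, 39, 9), (r, 5, 12), (u, 36, 17), (x, 31, 30), (x, 39, 25), (y, 30, 8)}

{(a, 19, 3), (c, 17, 3), (p, 31, 31), (p, 38, 20), (q, 39, 13), (q, 39, 9), (r, 5, 12), (u, 36, 17), (x, 31, 30), (x, 39, 25), (y, 30, 8)}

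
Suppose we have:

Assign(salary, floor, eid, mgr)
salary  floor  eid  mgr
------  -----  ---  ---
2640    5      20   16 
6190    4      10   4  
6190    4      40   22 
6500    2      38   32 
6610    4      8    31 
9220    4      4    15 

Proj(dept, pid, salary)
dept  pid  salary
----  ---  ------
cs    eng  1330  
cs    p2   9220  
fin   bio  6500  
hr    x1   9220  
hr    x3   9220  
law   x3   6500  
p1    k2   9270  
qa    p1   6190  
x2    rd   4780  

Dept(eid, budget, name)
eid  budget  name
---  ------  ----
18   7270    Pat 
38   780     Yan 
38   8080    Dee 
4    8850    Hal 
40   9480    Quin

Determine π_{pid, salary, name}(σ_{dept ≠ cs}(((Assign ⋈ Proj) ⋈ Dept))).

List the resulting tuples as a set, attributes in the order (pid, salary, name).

Assign ⋈ Proj (natural join on salary): {(6190, 4, 10, 4, qa, p1), (6190, 4, 40, 22, qa, p1), (6500, 2, 38, 32, fin, bio), (6500, 2, 38, 32, law, x3), (9220, 4, 4, 15, cs, p2), (9220, 4, 4, 15, hr, x1), (9220, 4, 4, 15, hr, x3)}
(Assign ⋈ Proj) ⋈ Dept (natural join on eid): {(6190, 4, 40, 22, qa, p1, 9480, Quin), (6500, 2, 38, 32, fin, bio, 780, Yan), (6500, 2, 38, 32, fin, bio, 8080, Dee), (6500, 2, 38, 32, law, x3, 780, Yan), (6500, 2, 38, 32, law, x3, 8080, Dee), (9220, 4, 4, 15, cs, p2, 8850, Hal), (9220, 4, 4, 15, hr, x1, 8850, Hal), (9220, 4, 4, 15, hr, x3, 8850, Hal)}
Selection dept ≠ cs: {(6190, 4, 40, 22, qa, p1, 9480, Quin), (6500, 2, 38, 32, fin, bio, 780, Yan), (6500, 2, 38, 32, fin, bio, 8080, Dee), (6500, 2, 38, 32, law, x3, 780, Yan), (6500, 2, 38, 32, law, x3, 8080, Dee), (9220, 4, 4, 15, hr, x1, 8850, Hal), (9220, 4, 4, 15, hr, x3, 8850, Hal)}
Keep only column(s) pid, salary, name: {(bio, 6500, Dee), (bio, 6500, Yan), (p1, 6190, Quin), (x1, 9220, Hal), (x3, 6500, Dee), (x3, 6500, Yan), (x3, 9220, Hal)}

{(bio, 6500, Dee), (bio, 6500, Yan), (p1, 6190, Quin), (x1, 9220, Hal), (x3, 6500, Dee), (x3, 6500, Yan), (x3, 9220, Hal)}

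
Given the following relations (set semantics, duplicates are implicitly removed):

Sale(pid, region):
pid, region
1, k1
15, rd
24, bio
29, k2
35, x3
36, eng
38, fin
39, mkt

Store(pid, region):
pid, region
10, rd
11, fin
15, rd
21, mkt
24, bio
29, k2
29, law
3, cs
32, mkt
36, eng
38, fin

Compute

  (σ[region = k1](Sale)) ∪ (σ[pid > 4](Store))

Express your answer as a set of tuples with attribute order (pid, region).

{(1, k1), (10, rd), (11, fin), (15, rd), (21, mkt), (24, bio), (29, k2), (29, law), (32, mkt), (36, eng), (38, fin)}

σ[region = k1]: keep tuples satisfying region = k1 → {(1, k1)}
σ[pid > 4]: keep tuples satisfying pid > 4 → {(10, rd), (11, fin), (15, rd), (21, mkt), (24, bio), (29, k2), (29, law), (32, mkt), (36, eng), (38, fin)}
Taking the union: {(1, k1), (10, rd), (11, fin), (15, rd), (21, mkt), (24, bio), (29, k2), (29, law), (32, mkt), (36, eng), (38, fin)}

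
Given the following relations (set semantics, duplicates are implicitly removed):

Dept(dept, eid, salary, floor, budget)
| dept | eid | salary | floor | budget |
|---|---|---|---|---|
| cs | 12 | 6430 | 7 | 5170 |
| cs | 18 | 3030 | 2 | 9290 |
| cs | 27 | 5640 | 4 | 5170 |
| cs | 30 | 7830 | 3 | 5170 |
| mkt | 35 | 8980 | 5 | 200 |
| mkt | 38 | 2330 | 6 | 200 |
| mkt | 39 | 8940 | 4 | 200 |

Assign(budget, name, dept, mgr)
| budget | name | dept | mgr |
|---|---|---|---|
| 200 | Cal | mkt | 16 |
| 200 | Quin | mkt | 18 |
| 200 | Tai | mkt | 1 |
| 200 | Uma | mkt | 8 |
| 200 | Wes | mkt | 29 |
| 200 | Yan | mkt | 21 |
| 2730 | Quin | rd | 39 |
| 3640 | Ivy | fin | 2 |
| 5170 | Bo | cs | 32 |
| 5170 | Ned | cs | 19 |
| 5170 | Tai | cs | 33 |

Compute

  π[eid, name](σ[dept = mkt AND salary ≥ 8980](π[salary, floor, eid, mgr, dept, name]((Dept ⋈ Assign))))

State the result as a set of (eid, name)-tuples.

Dept ⋈ Assign (natural join on dept, budget): {(cs, 12, 6430, 7, 5170, Bo, 32), (cs, 12, 6430, 7, 5170, Ned, 19), (cs, 12, 6430, 7, 5170, Tai, 33), (cs, 27, 5640, 4, 5170, Bo, 32), (cs, 27, 5640, 4, 5170, Ned, 19), (cs, 27, 5640, 4, 5170, Tai, 33), (cs, 30, 7830, 3, 5170, Bo, 32), (cs, 30, 7830, 3, 5170, Ned, 19), (cs, 30, 7830, 3, 5170, Tai, 33), (mkt, 35, 8980, 5, 200, Cal, 16), (mkt, 35, 8980, 5, 200, Quin, 18), (mkt, 35, 8980, 5, 200, Tai, 1), (mkt, 35, 8980, 5, 200, Uma, 8), (mkt, 35, 8980, 5, 200, Wes, 29), (mkt, 35, 8980, 5, 200, Yan, 21), (mkt, 38, 2330, 6, 200, Cal, 16), (mkt, 38, 2330, 6, 200, Quin, 18), (mkt, 38, 2330, 6, 200, Tai, 1), (mkt, 38, 2330, 6, 200, Uma, 8), (mkt, 38, 2330, 6, 200, Wes, 29), (mkt, 38, 2330, 6, 200, Yan, 21), (mkt, 39, 8940, 4, 200, Cal, 16), (mkt, 39, 8940, 4, 200, Quin, 18), (mkt, 39, 8940, 4, 200, Tai, 1), (mkt, 39, 8940, 4, 200, Uma, 8), (mkt, 39, 8940, 4, 200, Wes, 29), (mkt, 39, 8940, 4, 200, Yan, 21)}
Keep only column(s) salary, floor, eid, mgr, dept, name: {(2330, 6, 38, 1, mkt, Tai), (2330, 6, 38, 16, mkt, Cal), (2330, 6, 38, 18, mkt, Quin), (2330, 6, 38, 21, mkt, Yan), (2330, 6, 38, 29, mkt, Wes), (2330, 6, 38, 8, mkt, Uma), (5640, 4, 27, 19, cs, Ned), (5640, 4, 27, 32, cs, Bo), (5640, 4, 27, 33, cs, Tai), (6430, 7, 12, 19, cs, Ned), (6430, 7, 12, 32, cs, Bo), (6430, 7, 12, 33, cs, Tai), (7830, 3, 30, 19, cs, Ned), (7830, 3, 30, 32, cs, Bo), (7830, 3, 30, 33, cs, Tai), (8940, 4, 39, 1, mkt, Tai), (8940, 4, 39, 16, mkt, Cal), (8940, 4, 39, 18, mkt, Quin), (8940, 4, 39, 21, mkt, Yan), (8940, 4, 39, 29, mkt, Wes), (8940, 4, 39, 8, mkt, Uma), (8980, 5, 35, 1, mkt, Tai), (8980, 5, 35, 16, mkt, Cal), (8980, 5, 35, 18, mkt, Quin), (8980, 5, 35, 21, mkt, Yan), (8980, 5, 35, 29, mkt, Wes), (8980, 5, 35, 8, mkt, Uma)}
σ[dept = mkt AND salary ≥ 8980]: keep tuples satisfying dept = mkt AND salary ≥ 8980 → {(8980, 5, 35, 1, mkt, Tai), (8980, 5, 35, 16, mkt, Cal), (8980, 5, 35, 18, mkt, Quin), (8980, 5, 35, 21, mkt, Yan), (8980, 5, 35, 29, mkt, Wes), (8980, 5, 35, 8, mkt, Uma)}
Keep only column(s) eid, name: {(35, Cal), (35, Quin), (35, Tai), (35, Uma), (35, Wes), (35, Yan)}

{(35, Cal), (35, Quin), (35, Tai), (35, Uma), (35, Wes), (35, Yan)}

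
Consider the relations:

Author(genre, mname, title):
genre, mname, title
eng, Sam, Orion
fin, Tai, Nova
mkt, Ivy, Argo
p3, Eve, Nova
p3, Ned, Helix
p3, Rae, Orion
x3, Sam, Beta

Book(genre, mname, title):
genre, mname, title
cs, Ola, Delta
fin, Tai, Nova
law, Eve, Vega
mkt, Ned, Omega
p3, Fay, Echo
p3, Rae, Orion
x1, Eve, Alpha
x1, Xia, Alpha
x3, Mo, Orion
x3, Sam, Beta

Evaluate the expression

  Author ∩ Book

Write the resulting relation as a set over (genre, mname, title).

{(fin, Tai, Nova), (p3, Rae, Orion), (x3, Sam, Beta)}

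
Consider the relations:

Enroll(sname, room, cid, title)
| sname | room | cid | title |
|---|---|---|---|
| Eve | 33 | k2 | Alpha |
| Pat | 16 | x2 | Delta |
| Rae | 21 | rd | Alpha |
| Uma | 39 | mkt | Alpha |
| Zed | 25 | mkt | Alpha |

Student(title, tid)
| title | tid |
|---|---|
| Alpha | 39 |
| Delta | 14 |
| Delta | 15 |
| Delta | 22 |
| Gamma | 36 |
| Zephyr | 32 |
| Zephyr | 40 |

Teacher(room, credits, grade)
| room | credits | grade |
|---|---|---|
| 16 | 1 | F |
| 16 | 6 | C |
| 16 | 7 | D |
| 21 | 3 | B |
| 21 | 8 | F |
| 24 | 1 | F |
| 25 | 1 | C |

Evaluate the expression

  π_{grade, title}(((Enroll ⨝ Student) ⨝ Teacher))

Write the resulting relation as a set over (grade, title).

{(B, Alpha), (C, Alpha), (C, Delta), (D, Delta), (F, Alpha), (F, Delta)}

Joining Enroll and Student on title yields {(Eve, 33, k2, Alpha, 39), (Pat, 16, x2, Delta, 14), (Pat, 16, x2, Delta, 15), (Pat, 16, x2, Delta, 22), (Rae, 21, rd, Alpha, 39), (Uma, 39, mkt, Alpha, 39), (Zed, 25, mkt, Alpha, 39)}.
Joining (Enroll ⨝ Student) and Teacher on room yields {(Pat, 16, x2, Delta, 14, 1, F), (Pat, 16, x2, Delta, 14, 6, C), (Pat, 16, x2, Delta, 14, 7, D), (Pat, 16, x2, Delta, 15, 1, F), (Pat, 16, x2, Delta, 15, 6, C), (Pat, 16, x2, Delta, 15, 7, D), (Pat, 16, x2, Delta, 22, 1, F), (Pat, 16, x2, Delta, 22, 6, C), (Pat, 16, x2, Delta, 22, 7, D), (Rae, 21, rd, Alpha, 39, 3, B), (Rae, 21, rd, Alpha, 39, 8, F), (Zed, 25, mkt, Alpha, 39, 1, C)}.
Keep only column(s) grade, title (6 duplicate(s) eliminated): {(B, Alpha), (C, Alpha), (C, Delta), (D, Delta), (F, Alpha), (F, Delta)}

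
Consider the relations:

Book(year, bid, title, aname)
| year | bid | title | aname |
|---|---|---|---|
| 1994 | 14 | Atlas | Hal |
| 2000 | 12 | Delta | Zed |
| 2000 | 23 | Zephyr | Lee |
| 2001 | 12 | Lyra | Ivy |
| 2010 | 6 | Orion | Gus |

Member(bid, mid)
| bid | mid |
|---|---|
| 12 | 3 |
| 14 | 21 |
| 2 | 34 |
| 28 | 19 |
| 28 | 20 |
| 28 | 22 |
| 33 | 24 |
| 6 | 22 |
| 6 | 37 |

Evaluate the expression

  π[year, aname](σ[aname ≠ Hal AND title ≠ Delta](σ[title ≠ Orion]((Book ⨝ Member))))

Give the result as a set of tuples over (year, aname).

{(2001, Ivy)}

Joining Book and Member on bid yields {(1994, 14, Atlas, Hal, 21), (2000, 12, Delta, Zed, 3), (2001, 12, Lyra, Ivy, 3), (2010, 6, Orion, Gus, 22), (2010, 6, Orion, Gus, 37)}.
σ[title ≠ Orion]: keep tuples satisfying title ≠ Orion → {(1994, 14, Atlas, Hal, 21), (2000, 12, Delta, Zed, 3), (2001, 12, Lyra, Ivy, 3)}
σ[aname ≠ Hal AND title ≠ Delta]: keep tuples satisfying aname ≠ Hal AND title ≠ Delta → {(2001, 12, Lyra, Ivy, 3)}
Projecting to year, aname: {(2001, Ivy)}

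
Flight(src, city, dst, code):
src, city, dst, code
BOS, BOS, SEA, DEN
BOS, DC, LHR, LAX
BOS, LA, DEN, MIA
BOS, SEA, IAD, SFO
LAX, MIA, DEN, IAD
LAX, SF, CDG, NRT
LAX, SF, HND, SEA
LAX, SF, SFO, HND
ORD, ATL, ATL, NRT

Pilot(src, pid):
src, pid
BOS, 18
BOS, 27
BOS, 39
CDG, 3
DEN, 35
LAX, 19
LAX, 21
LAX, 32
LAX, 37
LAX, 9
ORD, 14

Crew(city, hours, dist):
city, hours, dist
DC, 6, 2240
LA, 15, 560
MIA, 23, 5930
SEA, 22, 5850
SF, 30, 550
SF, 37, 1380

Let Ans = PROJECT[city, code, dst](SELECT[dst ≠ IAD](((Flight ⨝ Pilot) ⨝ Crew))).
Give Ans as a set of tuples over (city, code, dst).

Flight ⋈ Pilot (natural join on src): {(BOS, BOS, SEA, DEN, 18), (BOS, BOS, SEA, DEN, 27), (BOS, BOS, SEA, DEN, 39), (BOS, DC, LHR, LAX, 18), (BOS, DC, LHR, LAX, 27), (BOS, DC, LHR, LAX, 39), (BOS, LA, DEN, MIA, 18), (BOS, LA, DEN, MIA, 27), (BOS, LA, DEN, MIA, 39), (BOS, SEA, IAD, SFO, 18), (BOS, SEA, IAD, SFO, 27), (BOS, SEA, IAD, SFO, 39), (LAX, MIA, DEN, IAD, 19), (LAX, MIA, DEN, IAD, 21), (LAX, MIA, DEN, IAD, 32), (LAX, MIA, DEN, IAD, 37), (LAX, MIA, DEN, IAD, 9), (LAX, SF, CDG, NRT, 19), (LAX, SF, CDG, NRT, 21), (LAX, SF, CDG, NRT, 32), (LAX, SF, CDG, NRT, 37), (LAX, SF, CDG, NRT, 9), (LAX, SF, HND, SEA, 19), (LAX, SF, HND, SEA, 21), (LAX, SF, HND, SEA, 32), (LAX, SF, HND, SEA, 37), (LAX, SF, HND, SEA, 9), (LAX, SF, SFO, HND, 19), (LAX, SF, SFO, HND, 21), (LAX, SF, SFO, HND, 32), (LAX, SF, SFO, HND, 37), (LAX, SF, SFO, HND, 9), (ORD, ATL, ATL, NRT, 14)}
(Flight ⨝ Pilot) ⋈ Crew (natural join on city): {(BOS, DC, LHR, LAX, 18, 6, 2240), (BOS, DC, LHR, LAX, 27, 6, 2240), (BOS, DC, LHR, LAX, 39, 6, 2240), (BOS, LA, DEN, MIA, 18, 15, 560), (BOS, LA, DEN, MIA, 27, 15, 560), (BOS, LA, DEN, MIA, 39, 15, 560), (BOS, SEA, IAD, SFO, 18, 22, 5850), (BOS, SEA, IAD, SFO, 27, 22, 5850), (BOS, SEA, IAD, SFO, 39, 22, 5850), (LAX, MIA, DEN, IAD, 19, 23, 5930), (LAX, MIA, DEN, IAD, 21, 23, 5930), (LAX, MIA, DEN, IAD, 32, 23, 5930), (LAX, MIA, DEN, IAD, 37, 23, 5930), (LAX, MIA, DEN, IAD, 9, 23, 5930), (LAX, SF, CDG, NRT, 19, 30, 550), (LAX, SF, CDG, NRT, 19, 37, 1380), (LAX, SF, CDG, NRT, 21, 30, 550), (LAX, SF, CDG, NRT, 21, 37, 1380), (LAX, SF, CDG, NRT, 32, 30, 550), (LAX, SF, CDG, NRT, 32, 37, 1380), (LAX, SF, CDG, NRT, 37, 30, 550), (LAX, SF, CDG, NRT, 37, 37, 1380), (LAX, SF, CDG, NRT, 9, 30, 550), (LAX, SF, CDG, NRT, 9, 37, 1380), (LAX, SF, HND, SEA, 19, 30, 550), (LAX, SF, HND, SEA, 19, 37, 1380), (LAX, SF, HND, SEA, 21, 30, 550), (LAX, SF, HND, SEA, 21, 37, 1380), (LAX, SF, HND, SEA, 32, 30, 550), (LAX, SF, HND, SEA, 32, 37, 1380), (LAX, SF, HND, SEA, 37, 30, 550), (LAX, SF, HND, SEA, 37, 37, 1380), (LAX, SF, HND, SEA, 9, 30, 550), (LAX, SF, HND, SEA, 9, 37, 1380), (LAX, SF, SFO, HND, 19, 30, 550), (LAX, SF, SFO, HND, 19, 37, 1380), (LAX, SF, SFO, HND, 21, 30, 550), (LAX, SF, SFO, HND, 21, 37, 1380), (LAX, SF, SFO, HND, 32, 30, 550), (LAX, SF, SFO, HND, 32, 37, 1380), (LAX, SF, SFO, HND, 37, 30, 550), (LAX, SF, SFO, HND, 37, 37, 1380), (LAX, SF, SFO, HND, 9, 30, 550), (LAX, SF, SFO, HND, 9, 37, 1380)}
Selection dst ≠ IAD: {(BOS, DC, LHR, LAX, 18, 6, 2240), (BOS, DC, LHR, LAX, 27, 6, 2240), (BOS, DC, LHR, LAX, 39, 6, 2240), (BOS, LA, DEN, MIA, 18, 15, 560), (BOS, LA, DEN, MIA, 27, 15, 560), (BOS, LA, DEN, MIA, 39, 15, 560), (LAX, MIA, DEN, IAD, 19, 23, 5930), (LAX, MIA, DEN, IAD, 21, 23, 5930), (LAX, MIA, DEN, IAD, 32, 23, 5930), (LAX, MIA, DEN, IAD, 37, 23, 5930), (LAX, MIA, DEN, IAD, 9, 23, 5930), (LAX, SF, CDG, NRT, 19, 30, 550), (LAX, SF, CDG, NRT, 19, 37, 1380), (LAX, SF, CDG, NRT, 21, 30, 550), (LAX, SF, CDG, NRT, 21, 37, 1380), (LAX, SF, CDG, NRT, 32, 30, 550), (LAX, SF, CDG, NRT, 32, 37, 1380), (LAX, SF, CDG, NRT, 37, 30, 550), (LAX, SF, CDG, NRT, 37, 37, 1380), (LAX, SF, CDG, NRT, 9, 30, 550), (LAX, SF, CDG, NRT, 9, 37, 1380), (LAX, SF, HND, SEA, 19, 30, 550), (LAX, SF, HND, SEA, 19, 37, 1380), (LAX, SF, HND, SEA, 21, 30, 550), (LAX, SF, HND, SEA, 21, 37, 1380), (LAX, SF, HND, SEA, 32, 30, 550), (LAX, SF, HND, SEA, 32, 37, 1380), (LAX, SF, HND, SEA, 37, 30, 550), (LAX, SF, HND, SEA, 37, 37, 1380), (LAX, SF, HND, SEA, 9, 30, 550), (LAX, SF, HND, SEA, 9, 37, 1380), (LAX, SF, SFO, HND, 19, 30, 550), (LAX, SF, SFO, HND, 19, 37, 1380), (LAX, SF, SFO, HND, 21, 30, 550), (LAX, SF, SFO, HND, 21, 37, 1380), (LAX, SF, SFO, HND, 32, 30, 550), (LAX, SF, SFO, HND, 32, 37, 1380), (LAX, SF, SFO, HND, 37, 30, 550), (LAX, SF, SFO, HND, 37, 37, 1380), (LAX, SF, SFO, HND, 9, 30, 550), (LAX, SF, SFO, HND, 9, 37, 1380)}
π_{city, code, dst} gives {(DC, LAX, LHR), (LA, MIA, DEN), (MIA, IAD, DEN), (SF, HND, SFO), (SF, NRT, CDG), (SF, SEA, HND)} (35 duplicate(s) eliminated).

{(DC, LAX, LHR), (LA, MIA, DEN), (MIA, IAD, DEN), (SF, HND, SFO), (SF, NRT, CDG), (SF, SEA, HND)}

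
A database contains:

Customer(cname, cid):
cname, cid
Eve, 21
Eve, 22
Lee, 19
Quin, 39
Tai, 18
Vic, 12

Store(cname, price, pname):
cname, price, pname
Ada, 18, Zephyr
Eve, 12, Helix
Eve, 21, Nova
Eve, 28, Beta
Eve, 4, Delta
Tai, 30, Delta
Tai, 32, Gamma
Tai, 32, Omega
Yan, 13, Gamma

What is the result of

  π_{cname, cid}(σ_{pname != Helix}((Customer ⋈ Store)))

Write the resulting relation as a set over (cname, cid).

Joining Customer and Store on cname yields {(Eve, 21, 12, Helix), (Eve, 21, 21, Nova), (Eve, 21, 28, Beta), (Eve, 21, 4, Delta), (Eve, 22, 12, Helix), (Eve, 22, 21, Nova), (Eve, 22, 28, Beta), (Eve, 22, 4, Delta), (Tai, 18, 30, Delta), (Tai, 18, 32, Gamma), (Tai, 18, 32, Omega)}.
Selection pname != Helix: {(Eve, 21, 21, Nova), (Eve, 21, 28, Beta), (Eve, 21, 4, Delta), (Eve, 22, 21, Nova), (Eve, 22, 28, Beta), (Eve, 22, 4, Delta), (Tai, 18, 30, Delta), (Tai, 18, 32, Gamma), (Tai, 18, 32, Omega)}
π_{cname, cid} gives {(Eve, 21), (Eve, 22), (Tai, 18)} (6 duplicate(s) eliminated).

{(Eve, 21), (Eve, 22), (Tai, 18)}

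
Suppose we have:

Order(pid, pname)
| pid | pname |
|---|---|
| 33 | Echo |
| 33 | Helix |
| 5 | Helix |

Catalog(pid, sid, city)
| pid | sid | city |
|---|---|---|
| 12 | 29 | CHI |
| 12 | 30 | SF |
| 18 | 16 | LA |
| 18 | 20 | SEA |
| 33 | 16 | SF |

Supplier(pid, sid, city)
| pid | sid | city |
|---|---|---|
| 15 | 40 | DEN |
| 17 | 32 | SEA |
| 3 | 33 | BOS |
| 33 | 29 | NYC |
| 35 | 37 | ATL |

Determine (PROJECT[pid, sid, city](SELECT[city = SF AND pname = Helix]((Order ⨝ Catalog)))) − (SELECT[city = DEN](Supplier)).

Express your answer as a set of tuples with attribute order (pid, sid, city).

{(33, 16, SF)}

Joining Order and Catalog on pid yields {(33, Echo, 16, SF), (33, Helix, 16, SF)}.
Filtering on city = SF AND pname = Helix leaves {(33, Helix, 16, SF)}.
π[pid, sid, city]: project onto (pid, sid, city) → {(33, 16, SF)}
Filtering on city = DEN leaves {(15, 40, DEN)}.
Set difference of the two operands is {(33, 16, SF)}.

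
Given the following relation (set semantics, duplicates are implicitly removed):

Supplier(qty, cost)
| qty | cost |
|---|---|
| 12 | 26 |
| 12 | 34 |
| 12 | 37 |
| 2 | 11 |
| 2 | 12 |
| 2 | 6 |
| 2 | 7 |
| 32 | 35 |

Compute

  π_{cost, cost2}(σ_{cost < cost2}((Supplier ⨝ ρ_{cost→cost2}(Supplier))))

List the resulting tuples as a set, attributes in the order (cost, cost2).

ρ[cost→cost2]: schema becomes (qty, cost2); tuples unchanged.
Supplier ⋈ ρ_{cost→cost2}(Supplier) (natural join on qty): {(12, 26, 26), (12, 26, 34), (12, 26, 37), (12, 34, 26), (12, 34, 34), (12, 34, 37), (12, 37, 26), (12, 37, 34), (12, 37, 37), (2, 11, 11), (2, 11, 12), (2, 11, 6), (2, 11, 7), (2, 12, 11), (2, 12, 12), (2, 12, 6), (2, 12, 7), (2, 6, 11), (2, 6, 12), (2, 6, 6), (2, 6, 7), (2, 7, 11), (2, 7, 12), (2, 7, 6), (2, 7, 7), (32, 35, 35)}
σ[cost < cost2]: keep tuples satisfying cost < cost2 → {(12, 26, 34), (12, 26, 37), (12, 34, 37), (2, 11, 12), (2, 6, 11), (2, 6, 12), (2, 6, 7), (2, 7, 11), (2, 7, 12)}
Projecting to cost, cost2: {(11, 12), (26, 34), (26, 37), (34, 37), (6, 11), (6, 12), (6, 7), (7, 11), (7, 12)}

{(11, 12), (26, 34), (26, 37), (34, 37), (6, 11), (6, 12), (6, 7), (7, 11), (7, 12)}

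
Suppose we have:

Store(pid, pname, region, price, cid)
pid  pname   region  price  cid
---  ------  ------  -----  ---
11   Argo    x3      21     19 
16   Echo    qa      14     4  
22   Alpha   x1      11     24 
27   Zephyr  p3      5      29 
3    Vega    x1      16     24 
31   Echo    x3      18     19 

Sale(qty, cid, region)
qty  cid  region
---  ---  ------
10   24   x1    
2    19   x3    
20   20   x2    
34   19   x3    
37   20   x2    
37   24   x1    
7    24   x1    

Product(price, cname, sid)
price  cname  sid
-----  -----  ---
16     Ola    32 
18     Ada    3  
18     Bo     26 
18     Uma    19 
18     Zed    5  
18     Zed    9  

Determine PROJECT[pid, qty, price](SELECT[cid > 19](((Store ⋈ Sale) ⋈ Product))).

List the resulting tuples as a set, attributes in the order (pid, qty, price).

{(3, 10, 16), (3, 37, 16), (3, 7, 16)}

Store ⋈ Sale (natural join on region, cid): {(11, Argo, x3, 21, 19, 2), (11, Argo, x3, 21, 19, 34), (22, Alpha, x1, 11, 24, 10), (22, Alpha, x1, 11, 24, 37), (22, Alpha, x1, 11, 24, 7), (3, Vega, x1, 16, 24, 10), (3, Vega, x1, 16, 24, 37), (3, Vega, x1, 16, 24, 7), (31, Echo, x3, 18, 19, 2), (31, Echo, x3, 18, 19, 34)}
(Store ⋈ Sale) ⋈ Product (natural join on price): {(3, Vega, x1, 16, 24, 10, Ola, 32), (3, Vega, x1, 16, 24, 37, Ola, 32), (3, Vega, x1, 16, 24, 7, Ola, 32), (31, Echo, x3, 18, 19, 2, Ada, 3), (31, Echo, x3, 18, 19, 2, Bo, 26), (31, Echo, x3, 18, 19, 2, Uma, 19), (31, Echo, x3, 18, 19, 2, Zed, 5), (31, Echo, x3, 18, 19, 2, Zed, 9), (31, Echo, x3, 18, 19, 34, Ada, 3), (31, Echo, x3, 18, 19, 34, Bo, 26), (31, Echo, x3, 18, 19, 34, Uma, 19), (31, Echo, x3, 18, 19, 34, Zed, 5), (31, Echo, x3, 18, 19, 34, Zed, 9)}
Apply σ_{cid > 19}; surviving tuples: {(3, Vega, x1, 16, 24, 10, Ola, 32), (3, Vega, x1, 16, 24, 37, Ola, 32), (3, Vega, x1, 16, 24, 7, Ola, 32)}
π[pid, qty, price]: project onto (pid, qty, price) → {(3, 10, 16), (3, 37, 16), (3, 7, 16)}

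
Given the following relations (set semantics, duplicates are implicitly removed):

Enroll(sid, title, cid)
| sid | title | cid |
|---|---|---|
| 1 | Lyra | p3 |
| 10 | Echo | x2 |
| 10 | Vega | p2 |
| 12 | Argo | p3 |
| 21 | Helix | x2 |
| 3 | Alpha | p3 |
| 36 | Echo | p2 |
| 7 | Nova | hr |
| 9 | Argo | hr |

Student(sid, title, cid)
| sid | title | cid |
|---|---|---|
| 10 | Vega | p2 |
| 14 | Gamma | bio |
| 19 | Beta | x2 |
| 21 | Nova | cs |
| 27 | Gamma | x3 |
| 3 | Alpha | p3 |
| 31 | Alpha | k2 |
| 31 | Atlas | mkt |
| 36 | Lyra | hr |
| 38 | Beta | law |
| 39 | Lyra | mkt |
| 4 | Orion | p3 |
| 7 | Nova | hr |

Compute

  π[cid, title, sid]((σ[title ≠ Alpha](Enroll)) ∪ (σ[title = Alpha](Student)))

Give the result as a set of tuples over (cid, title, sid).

σ[title ≠ Alpha]: keep tuples satisfying title ≠ Alpha → {(1, Lyra, p3), (10, Echo, x2), (10, Vega, p2), (12, Argo, p3), (21, Helix, x2), (36, Echo, p2), (7, Nova, hr), (9, Argo, hr)}
σ[title = Alpha]: keep tuples satisfying title = Alpha → {(3, Alpha, p3), (31, Alpha, k2)}
Set union of the two operands is {(1, Lyra, p3), (10, Echo, x2), (10, Vega, p2), (12, Argo, p3), (21, Helix, x2), (3, Alpha, p3), (31, Alpha, k2), (36, Echo, p2), (7, Nova, hr), (9, Argo, hr)}.
Projecting to cid, title, sid: {(hr, Argo, 9), (hr, Nova, 7), (k2, Alpha, 31), (p2, Echo, 36), (p2, Vega, 10), (p3, Alpha, 3), (p3, Argo, 12), (p3, Lyra, 1), (x2, Echo, 10), (x2, Helix, 21)}

{(hr, Argo, 9), (hr, Nova, 7), (k2, Alpha, 31), (p2, Echo, 36), (p2, Vega, 10), (p3, Alpha, 3), (p3, Argo, 12), (p3, Lyra, 1), (x2, Echo, 10), (x2, Helix, 21)}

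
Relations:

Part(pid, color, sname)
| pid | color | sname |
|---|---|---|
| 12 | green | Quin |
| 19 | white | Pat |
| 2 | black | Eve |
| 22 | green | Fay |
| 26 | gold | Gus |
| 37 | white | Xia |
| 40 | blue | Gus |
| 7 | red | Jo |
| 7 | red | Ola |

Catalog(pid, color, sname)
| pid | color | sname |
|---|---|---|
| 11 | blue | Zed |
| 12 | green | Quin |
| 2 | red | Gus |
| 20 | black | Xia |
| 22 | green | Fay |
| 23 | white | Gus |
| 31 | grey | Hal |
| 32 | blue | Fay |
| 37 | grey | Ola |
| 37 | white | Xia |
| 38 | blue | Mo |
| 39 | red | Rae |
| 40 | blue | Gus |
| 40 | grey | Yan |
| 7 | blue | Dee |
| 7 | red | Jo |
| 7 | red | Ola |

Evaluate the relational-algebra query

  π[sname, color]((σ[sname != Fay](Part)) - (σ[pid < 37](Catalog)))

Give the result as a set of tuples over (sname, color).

{(Eve, black), (Gus, blue), (Gus, gold), (Pat, white), (Xia, white)}

σ[sname != Fay]: keep tuples satisfying sname != Fay → {(12, green, Quin), (19, white, Pat), (2, black, Eve), (26, gold, Gus), (37, white, Xia), (40, blue, Gus), (7, red, Jo), (7, red, Ola)}
σ[pid < 37]: keep tuples satisfying pid < 37 → {(11, blue, Zed), (12, green, Quin), (2, red, Gus), (20, black, Xia), (22, green, Fay), (23, white, Gus), (31, grey, Hal), (32, blue, Fay), (7, blue, Dee), (7, red, Jo), (7, red, Ola)}
Set difference of the two operands is {(19, white, Pat), (2, black, Eve), (26, gold, Gus), (37, white, Xia), (40, blue, Gus)}.
Projecting to sname, color: {(Eve, black), (Gus, blue), (Gus, gold), (Pat, white), (Xia, white)}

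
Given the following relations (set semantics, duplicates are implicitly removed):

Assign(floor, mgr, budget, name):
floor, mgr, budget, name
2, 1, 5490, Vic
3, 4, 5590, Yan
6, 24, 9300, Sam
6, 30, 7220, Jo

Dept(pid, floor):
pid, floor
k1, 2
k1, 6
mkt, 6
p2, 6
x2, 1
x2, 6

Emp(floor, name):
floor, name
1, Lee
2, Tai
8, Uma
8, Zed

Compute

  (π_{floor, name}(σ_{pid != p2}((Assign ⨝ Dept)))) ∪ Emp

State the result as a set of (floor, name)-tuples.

Joining Assign and Dept on floor yields {(2, 1, 5490, Vic, k1), (6, 24, 9300, Sam, k1), (6, 24, 9300, Sam, mkt), (6, 24, 9300, Sam, p2), (6, 24, 9300, Sam, x2), (6, 30, 7220, Jo, k1), (6, 30, 7220, Jo, mkt), (6, 30, 7220, Jo, p2), (6, 30, 7220, Jo, x2)}.
Selection pid != p2: {(2, 1, 5490, Vic, k1), (6, 24, 9300, Sam, k1), (6, 24, 9300, Sam, mkt), (6, 24, 9300, Sam, x2), (6, 30, 7220, Jo, k1), (6, 30, 7220, Jo, mkt), (6, 30, 7220, Jo, x2)}
Keep only column(s) floor, name (4 duplicate(s) eliminated): {(2, Vic), (6, Jo), (6, Sam)}
Union: {(2, Vic), (6, Jo), (6, Sam)} with {(1, Lee), (2, Tai), (8, Uma), (8, Zed)} → {(1, Lee), (2, Tai), (2, Vic), (6, Jo), (6, Sam), (8, Uma), (8, Zed)}

{(1, Lee), (2, Tai), (2, Vic), (6, Jo), (6, Sam), (8, Uma), (8, Zed)}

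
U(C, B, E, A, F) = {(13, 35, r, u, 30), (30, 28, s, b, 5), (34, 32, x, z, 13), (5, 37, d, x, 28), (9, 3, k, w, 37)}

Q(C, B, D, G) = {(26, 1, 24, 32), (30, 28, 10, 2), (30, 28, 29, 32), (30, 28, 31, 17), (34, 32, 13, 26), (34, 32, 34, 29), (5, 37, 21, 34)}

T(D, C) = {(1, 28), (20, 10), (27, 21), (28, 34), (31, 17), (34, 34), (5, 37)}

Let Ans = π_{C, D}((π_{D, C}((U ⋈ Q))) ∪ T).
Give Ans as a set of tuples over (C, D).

{(10, 20), (17, 31), (21, 27), (28, 1), (30, 10), (30, 29), (30, 31), (34, 13), (34, 28), (34, 34), (37, 5), (5, 21)}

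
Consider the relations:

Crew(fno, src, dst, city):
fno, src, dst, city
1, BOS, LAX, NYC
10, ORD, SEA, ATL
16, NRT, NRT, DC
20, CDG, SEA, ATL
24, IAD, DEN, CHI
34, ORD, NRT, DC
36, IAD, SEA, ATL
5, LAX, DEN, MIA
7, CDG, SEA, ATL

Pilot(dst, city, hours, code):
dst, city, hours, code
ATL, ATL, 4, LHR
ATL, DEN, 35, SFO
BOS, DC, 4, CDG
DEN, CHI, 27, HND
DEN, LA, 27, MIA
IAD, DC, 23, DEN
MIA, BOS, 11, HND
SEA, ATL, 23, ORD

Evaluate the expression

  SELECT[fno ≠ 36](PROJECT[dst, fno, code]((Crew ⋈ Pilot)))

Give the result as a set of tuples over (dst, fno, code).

{(DEN, 24, HND), (SEA, 10, ORD), (SEA, 20, ORD), (SEA, 7, ORD)}

Joining Crew and Pilot on dst, city yields {(10, ORD, SEA, ATL, 23, ORD), (20, CDG, SEA, ATL, 23, ORD), (24, IAD, DEN, CHI, 27, HND), (36, IAD, SEA, ATL, 23, ORD), (7, CDG, SEA, ATL, 23, ORD)}.
π[dst, fno, code]: project onto (dst, fno, code) → {(DEN, 24, HND), (SEA, 10, ORD), (SEA, 20, ORD), (SEA, 36, ORD), (SEA, 7, ORD)}
Apply σ_{fno ≠ 36}; surviving tuples: {(DEN, 24, HND), (SEA, 10, ORD), (SEA, 20, ORD), (SEA, 7, ORD)}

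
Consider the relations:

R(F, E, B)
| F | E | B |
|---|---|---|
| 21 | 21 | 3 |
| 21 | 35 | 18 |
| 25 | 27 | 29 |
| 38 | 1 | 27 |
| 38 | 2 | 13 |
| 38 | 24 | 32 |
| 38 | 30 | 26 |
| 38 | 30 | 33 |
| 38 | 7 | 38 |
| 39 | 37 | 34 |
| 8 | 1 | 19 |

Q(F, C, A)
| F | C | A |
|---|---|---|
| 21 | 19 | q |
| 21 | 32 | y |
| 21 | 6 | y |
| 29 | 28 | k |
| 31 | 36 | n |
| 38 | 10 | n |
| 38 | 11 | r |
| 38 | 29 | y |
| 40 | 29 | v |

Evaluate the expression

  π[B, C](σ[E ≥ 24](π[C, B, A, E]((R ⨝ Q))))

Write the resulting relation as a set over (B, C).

Joining R and Q on F yields {(21, 21, 3, 19, q), (21, 21, 3, 32, y), (21, 21, 3, 6, y), (21, 35, 18, 19, q), (21, 35, 18, 32, y), (21, 35, 18, 6, y), (38, 1, 27, 10, n), (38, 1, 27, 11, r), (38, 1, 27, 29, y), (38, 2, 13, 10, n), (38, 2, 13, 11, r), (38, 2, 13, 29, y), (38, 24, 32, 10, n), (38, 24, 32, 11, r), (38, 24, 32, 29, y), (38, 30, 26, 10, n), (38, 30, 26, 11, r), (38, 30, 26, 29, y), (38, 30, 33, 10, n), (38, 30, 33, 11, r), (38, 30, 33, 29, y), (38, 7, 38, 10, n), (38, 7, 38, 11, r), (38, 7, 38, 29, y)}.
Keep only column(s) C, B, A, E: {(10, 13, n, 2), (10, 26, n, 30), (10, 27, n, 1), (10, 32, n, 24), (10, 33, n, 30), (10, 38, n, 7), (11, 13, r, 2), (11, 26, r, 30), (11, 27, r, 1), (11, 32, r, 24), (11, 33, r, 30), (11, 38, r, 7), (19, 18, q, 35), (19, 3, q, 21), (29, 13, y, 2), (29, 26, y, 30), (29, 27, y, 1), (29, 32, y, 24), (29, 33, y, 30), (29, 38, y, 7), (32, 18, y, 35), (32, 3, y, 21), (6, 18, y, 35), (6, 3, y, 21)}
Selection E ≥ 24: {(10, 26, n, 30), (10, 32, n, 24), (10, 33, n, 30), (11, 26, r, 30), (11, 32, r, 24), (11, 33, r, 30), (19, 18, q, 35), (29, 26, y, 30), (29, 32, y, 24), (29, 33, y, 30), (32, 18, y, 35), (6, 18, y, 35)}
Keep only column(s) B, C: {(18, 19), (18, 32), (18, 6), (26, 10), (26, 11), (26, 29), (32, 10), (32, 11), (32, 29), (33, 10), (33, 11), (33, 29)}

{(18, 19), (18, 32), (18, 6), (26, 10), (26, 11), (26, 29), (32, 10), (32, 11), (32, 29), (33, 10), (33, 11), (33, 29)}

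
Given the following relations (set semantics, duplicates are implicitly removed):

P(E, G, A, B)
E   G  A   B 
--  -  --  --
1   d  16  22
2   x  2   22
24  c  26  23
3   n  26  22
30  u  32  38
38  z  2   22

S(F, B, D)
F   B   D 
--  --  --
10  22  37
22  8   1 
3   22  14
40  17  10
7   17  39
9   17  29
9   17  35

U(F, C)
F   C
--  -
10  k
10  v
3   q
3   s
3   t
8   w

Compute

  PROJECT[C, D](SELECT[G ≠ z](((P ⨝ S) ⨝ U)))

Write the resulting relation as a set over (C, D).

{(k, 37), (q, 14), (s, 14), (t, 14), (v, 37)}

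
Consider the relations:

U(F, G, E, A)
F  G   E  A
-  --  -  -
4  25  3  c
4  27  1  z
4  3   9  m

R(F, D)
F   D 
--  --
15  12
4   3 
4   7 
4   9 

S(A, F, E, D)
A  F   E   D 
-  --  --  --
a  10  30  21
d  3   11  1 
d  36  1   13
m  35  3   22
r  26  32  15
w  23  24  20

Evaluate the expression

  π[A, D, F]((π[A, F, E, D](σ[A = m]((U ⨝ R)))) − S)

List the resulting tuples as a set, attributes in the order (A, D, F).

U ⋈ R (natural join on F): {(4, 25, 3, c, 3), (4, 25, 3, c, 7), (4, 25, 3, c, 9), (4, 27, 1, z, 3), (4, 27, 1, z, 7), (4, 27, 1, z, 9), (4, 3, 9, m, 3), (4, 3, 9, m, 7), (4, 3, 9, m, 9)}
Selection A = m: {(4, 3, 9, m, 3), (4, 3, 9, m, 7), (4, 3, 9, m, 9)}
π[A, F, E, D]: project onto (A, F, E, D) → {(m, 4, 9, 3), (m, 4, 9, 7), (m, 4, 9, 9)}
Taking the difference: {(m, 4, 9, 3), (m, 4, 9, 7), (m, 4, 9, 9)}
π[A, D, F]: project onto (A, D, F) → {(m, 3, 4), (m, 7, 4), (m, 9, 4)}

{(m, 3, 4), (m, 7, 4), (m, 9, 4)}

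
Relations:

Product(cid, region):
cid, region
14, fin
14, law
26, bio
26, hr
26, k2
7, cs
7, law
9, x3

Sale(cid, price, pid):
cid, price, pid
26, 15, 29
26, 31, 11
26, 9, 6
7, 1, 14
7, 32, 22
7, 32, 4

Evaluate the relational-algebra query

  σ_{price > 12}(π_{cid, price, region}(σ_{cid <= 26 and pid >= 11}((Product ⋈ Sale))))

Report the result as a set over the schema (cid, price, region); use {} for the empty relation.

{(26, 15, bio), (26, 15, hr), (26, 15, k2), (26, 31, bio), (26, 31, hr), (26, 31, k2), (7, 32, cs), (7, 32, law)}

Natural join on cid: {(26, bio, 15, 29), (26, bio, 31, 11), (26, bio, 9, 6), (26, hr, 15, 29), (26, hr, 31, 11), (26, hr, 9, 6), (26, k2, 15, 29), (26, k2, 31, 11), (26, k2, 9, 6), (7, cs, 1, 14), (7, cs, 32, 22), (7, cs, 32, 4), (7, law, 1, 14), (7, law, 32, 22), (7, law, 32, 4)}
σ[cid <= 26 and pid >= 11]: keep tuples satisfying cid <= 26 and pid >= 11 → {(26, bio, 15, 29), (26, bio, 31, 11), (26, hr, 15, 29), (26, hr, 31, 11), (26, k2, 15, 29), (26, k2, 31, 11), (7, cs, 1, 14), (7, cs, 32, 22), (7, law, 1, 14), (7, law, 32, 22)}
Keep only column(s) cid, price, region: {(26, 15, bio), (26, 15, hr), (26, 15, k2), (26, 31, bio), (26, 31, hr), (26, 31, k2), (7, 1, cs), (7, 1, law), (7, 32, cs), (7, 32, law)}
σ[price > 12]: keep tuples satisfying price > 12 → {(26, 15, bio), (26, 15, hr), (26, 15, k2), (26, 31, bio), (26, 31, hr), (26, 31, k2), (7, 32, cs), (7, 32, law)}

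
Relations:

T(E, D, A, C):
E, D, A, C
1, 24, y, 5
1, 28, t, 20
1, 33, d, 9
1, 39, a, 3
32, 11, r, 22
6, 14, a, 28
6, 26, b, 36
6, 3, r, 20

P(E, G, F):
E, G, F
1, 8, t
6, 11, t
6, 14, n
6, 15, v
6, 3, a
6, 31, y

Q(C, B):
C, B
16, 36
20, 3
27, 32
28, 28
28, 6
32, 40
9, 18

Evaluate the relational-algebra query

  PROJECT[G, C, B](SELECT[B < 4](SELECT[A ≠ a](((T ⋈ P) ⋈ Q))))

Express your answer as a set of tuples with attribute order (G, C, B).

{(11, 20, 3), (14, 20, 3), (15, 20, 3), (3, 20, 3), (31, 20, 3), (8, 20, 3)}

T ⋈ P (natural join on E): {(1, 24, y, 5, 8, t), (1, 28, t, 20, 8, t), (1, 33, d, 9, 8, t), (1, 39, a, 3, 8, t), (6, 14, a, 28, 11, t), (6, 14, a, 28, 14, n), (6, 14, a, 28, 15, v), (6, 14, a, 28, 3, a), (6, 14, a, 28, 31, y), (6, 26, b, 36, 11, t), (6, 26, b, 36, 14, n), (6, 26, b, 36, 15, v), (6, 26, b, 36, 3, a), (6, 26, b, 36, 31, y), (6, 3, r, 20, 11, t), (6, 3, r, 20, 14, n), (6, 3, r, 20, 15, v), (6, 3, r, 20, 3, a), (6, 3, r, 20, 31, y)}
(T ⋈ P) ⋈ Q (natural join on C): {(1, 28, t, 20, 8, t, 3), (1, 33, d, 9, 8, t, 18), (6, 14, a, 28, 11, t, 28), (6, 14, a, 28, 11, t, 6), (6, 14, a, 28, 14, n, 28), (6, 14, a, 28, 14, n, 6), (6, 14, a, 28, 15, v, 28), (6, 14, a, 28, 15, v, 6), (6, 14, a, 28, 3, a, 28), (6, 14, a, 28, 3, a, 6), (6, 14, a, 28, 31, y, 28), (6, 14, a, 28, 31, y, 6), (6, 3, r, 20, 11, t, 3), (6, 3, r, 20, 14, n, 3), (6, 3, r, 20, 15, v, 3), (6, 3, r, 20, 3, a, 3), (6, 3, r, 20, 31, y, 3)}
σ[A ≠ a]: keep tuples satisfying A ≠ a → {(1, 28, t, 20, 8, t, 3), (1, 33, d, 9, 8, t, 18), (6, 3, r, 20, 11, t, 3), (6, 3, r, 20, 14, n, 3), (6, 3, r, 20, 15, v, 3), (6, 3, r, 20, 3, a, 3), (6, 3, r, 20, 31, y, 3)}
σ[B < 4]: keep tuples satisfying B < 4 → {(1, 28, t, 20, 8, t, 3), (6, 3, r, 20, 11, t, 3), (6, 3, r, 20, 14, n, 3), (6, 3, r, 20, 15, v, 3), (6, 3, r, 20, 3, a, 3), (6, 3, r, 20, 31, y, 3)}
π_{G, C, B} gives {(11, 20, 3), (14, 20, 3), (15, 20, 3), (3, 20, 3), (31, 20, 3), (8, 20, 3)}.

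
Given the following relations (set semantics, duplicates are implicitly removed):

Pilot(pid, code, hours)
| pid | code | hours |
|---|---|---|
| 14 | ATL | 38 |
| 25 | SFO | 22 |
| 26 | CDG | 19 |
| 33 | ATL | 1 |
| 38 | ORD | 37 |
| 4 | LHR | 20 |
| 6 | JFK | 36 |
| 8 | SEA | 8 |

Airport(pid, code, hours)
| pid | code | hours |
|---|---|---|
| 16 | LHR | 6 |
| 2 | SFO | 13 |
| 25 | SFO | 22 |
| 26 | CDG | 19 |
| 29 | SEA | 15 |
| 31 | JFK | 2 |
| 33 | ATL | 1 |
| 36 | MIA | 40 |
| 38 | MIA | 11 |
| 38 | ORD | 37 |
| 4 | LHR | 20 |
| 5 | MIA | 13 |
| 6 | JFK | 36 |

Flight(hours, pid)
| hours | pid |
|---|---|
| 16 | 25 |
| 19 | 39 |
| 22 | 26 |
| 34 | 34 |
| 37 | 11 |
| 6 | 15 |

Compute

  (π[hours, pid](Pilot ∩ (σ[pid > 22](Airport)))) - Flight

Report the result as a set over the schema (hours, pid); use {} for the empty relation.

{(1, 33), (19, 26), (22, 25), (37, 38)}

Apply σ_{pid > 22}; surviving tuples: {(25, SFO, 22), (26, CDG, 19), (29, SEA, 15), (31, JFK, 2), (33, ATL, 1), (36, MIA, 40), (38, MIA, 11), (38, ORD, 37)}
Set intersection of the two operands is {(25, SFO, 22), (26, CDG, 19), (33, ATL, 1), (38, ORD, 37)}.
π[hours, pid]: project onto (hours, pid) → {(1, 33), (19, 26), (22, 25), (37, 38)}
Set difference of the two operands is {(1, 33), (19, 26), (22, 25), (37, 38)}.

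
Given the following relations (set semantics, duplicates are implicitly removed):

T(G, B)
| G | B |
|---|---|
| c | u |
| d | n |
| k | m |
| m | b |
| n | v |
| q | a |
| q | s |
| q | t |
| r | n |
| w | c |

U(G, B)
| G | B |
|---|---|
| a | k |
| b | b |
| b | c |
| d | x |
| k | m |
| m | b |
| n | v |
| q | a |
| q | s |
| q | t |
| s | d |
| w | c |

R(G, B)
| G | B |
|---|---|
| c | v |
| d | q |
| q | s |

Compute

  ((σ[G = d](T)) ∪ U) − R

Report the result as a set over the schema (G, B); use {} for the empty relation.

σ[G = d]: keep tuples satisfying G = d → {(d, n)}
Union: {(d, n)} with {(a, k), (b, b), (b, c), (d, x), (k, m), (m, b), (n, v), (q, a), (q, s), (q, t), (s, d), (w, c)} → {(a, k), (b, b), (b, c), (d, n), (d, x), (k, m), (m, b), (n, v), (q, a), (q, s), (q, t), (s, d), (w, c)}
Difference: {(a, k), (b, b), (b, c), (d, n), (d, x), (k, m), (m, b), (n, v), (q, a), (q, s), (q, t), (s, d), (w, c)} with {(c, v), (d, q), (q, s)} → {(a, k), (b, b), (b, c), (d, n), (d, x), (k, m), (m, b), (n, v), (q, a), (q, t), (s, d), (w, c)}

{(a, k), (b, b), (b, c), (d, n), (d, x), (k, m), (m, b), (n, v), (q, a), (q, t), (s, d), (w, c)}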